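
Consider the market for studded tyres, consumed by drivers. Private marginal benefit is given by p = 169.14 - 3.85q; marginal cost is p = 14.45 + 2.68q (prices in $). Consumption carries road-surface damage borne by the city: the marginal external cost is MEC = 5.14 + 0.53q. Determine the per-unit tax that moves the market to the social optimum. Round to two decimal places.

tax = $16.37 per unit

Social marginal benefit = demand − MEC = 164.00 - 4.38q.
Set SMB = MC: 164.00 - 4.38q = 14.45 + 2.68q → q* = 21.1827.
The Pigouvian tax equals MEC at q*: 5.14 + 0.53×21.1827 = 16.3668.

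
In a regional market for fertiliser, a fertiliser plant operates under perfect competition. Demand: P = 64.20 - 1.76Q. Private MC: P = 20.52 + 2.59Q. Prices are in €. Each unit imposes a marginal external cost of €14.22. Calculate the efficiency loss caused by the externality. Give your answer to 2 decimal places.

Market equilibrium (private): 20.52 + 2.59Q = 64.20 - 1.76Q → Q_m = 10.0414.
Social marginal cost = private MC + MEC = 34.74 + 2.59Q.
Set SMC = demand: 34.74 + 2.59Q = 64.20 - 1.76Q → Q* = 6.7724.
The welfare-loss triangle has base |Q_m − Q*| and height MEC(Q_m) (the vertical gap between SMC and demand is zero at Q* and MEC at Q_m).
DWL = ½ × 3.2690 × 14.2200 = 23.2426.

DWL = €23.24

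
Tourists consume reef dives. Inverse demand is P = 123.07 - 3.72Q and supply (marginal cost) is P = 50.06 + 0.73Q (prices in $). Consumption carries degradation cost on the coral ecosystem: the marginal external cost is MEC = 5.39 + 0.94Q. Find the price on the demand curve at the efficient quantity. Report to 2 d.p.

P = $76.40

Social marginal benefit = demand − MEC = 117.68 - 4.66Q.
Set SMB = MC: 117.68 - 4.66Q = 50.06 + 0.73Q → Q* = 12.5455.
Consumer price on the demand curve at Q*: 123.07 − 3.72×12.5455 = 76.4007.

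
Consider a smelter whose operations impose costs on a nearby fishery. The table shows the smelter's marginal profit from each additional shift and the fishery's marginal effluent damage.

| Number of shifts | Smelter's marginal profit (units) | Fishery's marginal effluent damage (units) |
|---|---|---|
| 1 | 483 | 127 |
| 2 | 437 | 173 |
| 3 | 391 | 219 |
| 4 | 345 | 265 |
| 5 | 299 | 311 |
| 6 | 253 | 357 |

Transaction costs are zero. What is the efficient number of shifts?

Bargaining reaches the level where marginal profit last exceeds marginal effluent damage.
That holds through level 4 (345 ≥ 265) but not at 5 (299 < 311).

4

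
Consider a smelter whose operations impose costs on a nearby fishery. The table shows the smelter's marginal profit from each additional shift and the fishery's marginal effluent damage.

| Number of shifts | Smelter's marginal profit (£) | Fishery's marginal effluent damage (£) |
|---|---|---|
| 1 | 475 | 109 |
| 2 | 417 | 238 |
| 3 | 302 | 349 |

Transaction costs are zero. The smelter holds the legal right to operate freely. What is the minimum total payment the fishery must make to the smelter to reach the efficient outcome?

£302

Left alone the smelter would choose level 3 (marginal profit stays positive).
Efficient level: k* = 2 (marginal profit ≥ marginal effluent damage through 2).
The fishery must at least cover the smelter's forgone profit from cutting 3→2: 302 = 302.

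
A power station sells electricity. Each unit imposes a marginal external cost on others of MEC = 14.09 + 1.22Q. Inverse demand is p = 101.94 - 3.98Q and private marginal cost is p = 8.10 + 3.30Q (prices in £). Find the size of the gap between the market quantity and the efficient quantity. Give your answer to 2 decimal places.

3.51 units

Market equilibrium (private): 8.10 + 3.30Q = 101.94 - 3.98Q → Q_m = 12.8901.
Social marginal cost = private MC + MEC = 22.19 + 4.52Q.
Set SMC = demand: 22.19 + 4.52Q = 101.94 - 3.98Q → Q* = 9.3824.
Gap = |12.8901 − 9.3824| = 3.5077.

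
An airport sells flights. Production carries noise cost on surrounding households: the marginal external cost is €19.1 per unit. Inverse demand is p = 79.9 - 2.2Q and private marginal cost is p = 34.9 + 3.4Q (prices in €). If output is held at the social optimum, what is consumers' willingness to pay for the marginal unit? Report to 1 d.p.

Social marginal cost = private MC + MEC = 54.0 + 3.4Q.
Set SMC = demand: 54.0 + 3.4Q = 79.9 - 2.2Q → Q* = 4.6250.
Consumer price on the demand curve at Q*: 79.9 − 2.2×4.6250 = 69.7250.

P = €69.7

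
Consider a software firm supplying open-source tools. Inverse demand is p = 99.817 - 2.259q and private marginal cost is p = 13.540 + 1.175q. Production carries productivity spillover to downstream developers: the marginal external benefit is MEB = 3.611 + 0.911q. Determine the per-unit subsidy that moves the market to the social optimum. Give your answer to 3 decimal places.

subsidy = 36.068 per unit

Social marginal cost = private MC − MEB = 9.929 + 0.264q.
Set SMC = demand: 9.929 + 0.264q = 99.817 - 2.259q → q* = 35.6274.
The Pigouvian subsidy equals MEB at q*: 3.611 + 0.911×35.6274 = 36.0676.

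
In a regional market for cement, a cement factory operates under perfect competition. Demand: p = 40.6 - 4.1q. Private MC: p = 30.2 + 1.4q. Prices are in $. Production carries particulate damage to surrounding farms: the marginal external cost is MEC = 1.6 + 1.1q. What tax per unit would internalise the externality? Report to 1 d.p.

Social marginal cost = private MC + MEC = 31.8 + 2.5q.
Set SMC = demand: 31.8 + 2.5q = 40.6 - 4.1q → q* = 1.3333.
The Pigouvian tax equals MEC at q*: 1.6 + 1.1×1.3333 = 3.0666.

tax = $3.1 per unit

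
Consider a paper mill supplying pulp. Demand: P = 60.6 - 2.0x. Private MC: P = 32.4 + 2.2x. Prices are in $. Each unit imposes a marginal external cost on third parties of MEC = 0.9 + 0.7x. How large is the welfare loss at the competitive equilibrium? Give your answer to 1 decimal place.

DWL = $3.2

Market equilibrium (private): 32.4 + 2.2x = 60.6 - 2.0x → x_m = 6.7143.
Social marginal cost = private MC + MEC = 33.3 + 2.9x.
Set SMC = demand: 33.3 + 2.9x = 60.6 - 2.0x → x* = 5.5714.
The loss is the area between SMC and demand from x* to x_m; with linear curves that's a triangle of height MEC(x_m).
DWL = ½ × 1.1429 × 5.6000 = 3.2001.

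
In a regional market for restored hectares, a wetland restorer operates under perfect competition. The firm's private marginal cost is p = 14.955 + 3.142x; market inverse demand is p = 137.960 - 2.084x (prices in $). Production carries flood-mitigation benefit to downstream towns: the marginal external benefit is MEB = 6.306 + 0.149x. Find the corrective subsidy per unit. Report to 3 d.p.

Social marginal cost = private MC − MEB = 8.649 + 2.993x.
Set SMC = demand: 8.649 + 2.993x = 137.960 - 2.084x → x* = 25.4700.
The Pigouvian subsidy equals MEB at x*: 6.306 + 0.149×25.4700 = 10.1010.

subsidy = $10.101 per unit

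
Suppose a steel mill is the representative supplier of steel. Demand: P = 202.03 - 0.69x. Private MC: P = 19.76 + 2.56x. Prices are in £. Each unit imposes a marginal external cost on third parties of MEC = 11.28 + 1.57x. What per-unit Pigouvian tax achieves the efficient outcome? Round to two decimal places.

tax = £66.98 per unit

Social marginal cost = private MC + MEC = 31.04 + 4.13x.
Set SMC = demand: 31.04 + 4.13x = 202.03 - 0.69x → x* = 35.4751.
The Pigouvian tax equals MEC at x*: 11.28 + 1.57×35.4751 = 66.9759.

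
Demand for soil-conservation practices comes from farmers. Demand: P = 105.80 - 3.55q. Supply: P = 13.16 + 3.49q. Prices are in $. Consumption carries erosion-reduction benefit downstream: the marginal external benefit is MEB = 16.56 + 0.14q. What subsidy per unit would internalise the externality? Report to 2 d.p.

Social marginal benefit = demand + MEB = 122.36 - 3.41q.
Set SMB = MC: 122.36 - 3.41q = 13.16 + 3.49q → q* = 15.8261.
The Pigouvian subsidy equals MEB at q*: 16.56 + 0.14×15.8261 = 18.7757.

subsidy = $18.78 per unit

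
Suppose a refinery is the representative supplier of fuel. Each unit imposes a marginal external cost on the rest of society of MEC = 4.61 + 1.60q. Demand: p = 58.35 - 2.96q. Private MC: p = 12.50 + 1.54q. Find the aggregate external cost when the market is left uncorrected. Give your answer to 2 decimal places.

Market equilibrium (private): 12.50 + 1.54q = 58.35 - 2.96q → q_m = 10.1889.
Total external cost = ∫₀^{q_m} (4.61 + 1.60q) dq = 4.61×10.1889 + ½×1.60×10.1889² = 130.0218.

130.02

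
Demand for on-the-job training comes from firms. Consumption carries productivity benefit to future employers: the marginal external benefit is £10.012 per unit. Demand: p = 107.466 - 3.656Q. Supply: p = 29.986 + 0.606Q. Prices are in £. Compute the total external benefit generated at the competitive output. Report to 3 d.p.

£182.011

Market equilibrium (private): 29.986 + 0.606Q = 107.466 - 3.656Q → Q_m = 18.1793.
Total external benefit = MEB × Q_m = 10.012 × 18.1793 = 182.0112.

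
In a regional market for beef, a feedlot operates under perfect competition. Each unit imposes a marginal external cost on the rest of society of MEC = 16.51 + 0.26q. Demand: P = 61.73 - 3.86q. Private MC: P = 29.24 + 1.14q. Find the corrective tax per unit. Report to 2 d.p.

tax = 17.30 per unit

Social marginal cost = private MC + MEC = 45.75 + 1.40q.
Set SMC = demand: 45.75 + 1.40q = 61.73 - 3.86q → q* = 3.0380.
The Pigouvian tax equals MEC at q*: 16.51 + 0.26×3.0380 = 17.2999.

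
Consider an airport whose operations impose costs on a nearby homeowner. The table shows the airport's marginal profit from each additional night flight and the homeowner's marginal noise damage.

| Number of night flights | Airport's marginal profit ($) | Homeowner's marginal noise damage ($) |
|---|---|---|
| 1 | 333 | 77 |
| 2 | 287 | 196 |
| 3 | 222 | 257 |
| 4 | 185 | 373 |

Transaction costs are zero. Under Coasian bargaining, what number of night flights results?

Bargaining reaches the level where marginal profit last exceeds marginal noise damage.
That holds through level 2 (287 ≥ 196) but not at 3 (222 < 257).

2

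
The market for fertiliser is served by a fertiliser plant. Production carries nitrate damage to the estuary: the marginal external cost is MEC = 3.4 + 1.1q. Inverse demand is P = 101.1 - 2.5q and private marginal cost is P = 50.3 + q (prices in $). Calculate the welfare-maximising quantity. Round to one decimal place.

q* = 10.3

Social marginal cost = private MC + MEC = 53.7 + 2.1q.
Set SMC = demand: 53.7 + 2.1q = 101.1 - 2.5q → q* = 10.3043.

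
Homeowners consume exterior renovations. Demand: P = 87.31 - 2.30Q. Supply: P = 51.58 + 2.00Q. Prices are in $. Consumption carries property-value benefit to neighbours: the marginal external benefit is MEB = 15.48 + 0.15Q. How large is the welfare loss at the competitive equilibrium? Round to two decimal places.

DWL = $33.71

Market equilibrium (private): 51.58 + 2.00Q = 87.31 - 2.30Q → Q_m = 8.3093.
Social marginal benefit = demand + MEB = 102.79 - 2.15Q.
Set SMB = MC: 102.79 - 2.15Q = 51.58 + 2.00Q → Q* = 12.3398.
The welfare-loss triangle has base |Q_m − Q*| and height MEB(Q_m) (the vertical gap between SMB and MC is zero at Q* and MEB at Q_m).
DWL = ½ × 4.0305 × 16.7264 = 33.7079.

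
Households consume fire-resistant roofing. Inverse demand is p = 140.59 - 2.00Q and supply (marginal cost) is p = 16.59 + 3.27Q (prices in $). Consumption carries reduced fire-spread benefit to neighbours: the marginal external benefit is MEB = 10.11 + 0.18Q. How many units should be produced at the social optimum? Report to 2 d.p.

Q* = 26.35

Social marginal benefit = demand + MEB = 150.70 - 1.82Q.
Set SMB = MC: 150.70 - 1.82Q = 16.59 + 3.27Q → Q* = 26.3477.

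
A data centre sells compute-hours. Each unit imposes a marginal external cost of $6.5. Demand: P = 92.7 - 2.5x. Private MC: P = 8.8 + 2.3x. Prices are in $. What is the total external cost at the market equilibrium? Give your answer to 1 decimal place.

$113.6

Market equilibrium (private): 8.8 + 2.3x = 92.7 - 2.5x → x_m = 17.4792.
Total external cost = MEC × x_m = 6.5 × 17.4792 = 113.6148.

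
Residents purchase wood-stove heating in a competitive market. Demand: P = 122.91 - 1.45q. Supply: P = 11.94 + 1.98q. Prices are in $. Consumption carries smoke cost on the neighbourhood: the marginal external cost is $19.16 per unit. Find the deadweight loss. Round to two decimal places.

DWL = $53.51

Market equilibrium (private): 11.94 + 1.98q = 122.91 - 1.45q → q_m = 32.3528.
Social marginal benefit = demand − MEC = 103.75 - 1.45q.
Set SMB = MC: 103.75 - 1.45q = 11.94 + 1.98q → q* = 26.7668.
Height of the DWL triangle at q_m is MC(q_m) − SMB(q_m) = MEC(q_m) = 19.1600.
DWL = ½ × 5.5860 × 19.1600 = 53.5139.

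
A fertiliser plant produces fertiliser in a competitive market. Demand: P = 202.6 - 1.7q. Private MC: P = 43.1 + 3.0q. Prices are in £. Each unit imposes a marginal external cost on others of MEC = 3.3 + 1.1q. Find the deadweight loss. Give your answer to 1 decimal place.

DWL = £142.3

Market equilibrium (private): 43.1 + 3.0q = 202.6 - 1.7q → q_m = 33.9362.
Social marginal cost = private MC + MEC = 46.4 + 4.1q.
Set SMC = demand: 46.4 + 4.1q = 202.6 - 1.7q → q* = 26.9310.
The welfare-loss triangle has base |q_m − q*| and height MEC(q_m) (the vertical gap between SMC and demand is zero at q* and MEC at q_m).
DWL = ½ × 7.0052 × 40.6298 = 142.3099.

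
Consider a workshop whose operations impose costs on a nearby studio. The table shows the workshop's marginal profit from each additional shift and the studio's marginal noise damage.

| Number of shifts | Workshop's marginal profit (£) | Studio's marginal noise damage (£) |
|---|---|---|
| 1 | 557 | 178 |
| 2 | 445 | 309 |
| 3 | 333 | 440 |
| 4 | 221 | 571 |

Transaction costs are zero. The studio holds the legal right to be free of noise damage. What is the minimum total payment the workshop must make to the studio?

Efficient level: marginal profit ≥ marginal noise damage through level 2, so k* = 2.
With the studio holding the right, the workshop must at least compensate total damage at k*: 178 + 309 = 487.

£487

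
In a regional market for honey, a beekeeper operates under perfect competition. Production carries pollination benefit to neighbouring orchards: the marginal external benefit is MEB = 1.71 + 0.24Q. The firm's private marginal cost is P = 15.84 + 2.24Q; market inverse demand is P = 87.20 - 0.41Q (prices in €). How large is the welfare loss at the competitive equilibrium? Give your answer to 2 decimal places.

Market equilibrium (private): 15.84 + 2.24Q = 87.20 - 0.41Q → Q_m = 26.9283.
Social marginal cost = private MC − MEB = 14.13 + 2.00Q.
Set SMC = demand: 14.13 + 2.00Q = 87.20 - 0.41Q → Q* = 30.3195.
The loss is the area between SMC and demand from Q* to Q_m; with linear curves that's a triangle of height MEB(Q_m).
DWL = ½ × 3.3912 × 8.1728 = 13.8578.

DWL = €13.86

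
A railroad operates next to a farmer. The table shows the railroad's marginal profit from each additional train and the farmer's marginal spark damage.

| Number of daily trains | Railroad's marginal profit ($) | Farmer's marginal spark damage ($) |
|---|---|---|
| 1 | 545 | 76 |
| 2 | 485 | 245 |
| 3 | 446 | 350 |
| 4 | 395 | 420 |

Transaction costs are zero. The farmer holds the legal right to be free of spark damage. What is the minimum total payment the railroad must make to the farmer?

Efficient level: marginal profit ≥ marginal spark damage through level 3, so k* = 3.
With the farmer holding the right, the railroad must at least compensate total damage at k*: 76 + 245 + 350 = 671.

$671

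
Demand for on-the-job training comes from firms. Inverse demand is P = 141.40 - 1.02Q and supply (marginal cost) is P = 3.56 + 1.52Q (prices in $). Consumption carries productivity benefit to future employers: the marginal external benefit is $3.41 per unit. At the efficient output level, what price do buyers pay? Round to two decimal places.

P = $84.68

Social marginal benefit = demand + MEB = 144.81 - 1.02Q.
Set SMB = MC: 144.81 - 1.02Q = 3.56 + 1.52Q → Q* = 55.6102.
Consumer price on the demand curve at Q*: 141.40 − 1.02×55.6102 = 84.6776.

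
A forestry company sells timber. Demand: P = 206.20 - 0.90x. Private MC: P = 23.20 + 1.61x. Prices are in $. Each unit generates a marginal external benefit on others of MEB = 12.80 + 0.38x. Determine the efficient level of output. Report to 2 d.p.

x* = 91.92

Social marginal cost = private MC − MEB = 10.40 + 1.23x.
Set SMC = demand: 10.40 + 1.23x = 206.20 - 0.90x → x* = 91.9249.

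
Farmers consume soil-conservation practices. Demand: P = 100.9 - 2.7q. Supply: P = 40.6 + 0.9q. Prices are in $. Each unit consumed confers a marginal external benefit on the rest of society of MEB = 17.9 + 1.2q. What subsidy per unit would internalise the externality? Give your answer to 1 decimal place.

Social marginal benefit = demand + MEB = 118.8 - 1.5q.
Set SMB = MC: 118.8 - 1.5q = 40.6 + 0.9q → q* = 32.5833.
The Pigouvian subsidy equals MEB at q*: 17.9 + 1.2×32.5833 = 57.0000.

subsidy = $57.0 per unit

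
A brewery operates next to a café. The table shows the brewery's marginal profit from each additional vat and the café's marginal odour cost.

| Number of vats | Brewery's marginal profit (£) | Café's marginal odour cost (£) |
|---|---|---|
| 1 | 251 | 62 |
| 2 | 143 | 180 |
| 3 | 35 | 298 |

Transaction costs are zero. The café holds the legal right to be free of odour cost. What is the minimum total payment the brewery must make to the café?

Efficient level: marginal profit ≥ marginal odour cost through level 1, so k* = 1.
With the café holding the right, the brewery must at least compensate total damage at k*: 62 = 62.

£62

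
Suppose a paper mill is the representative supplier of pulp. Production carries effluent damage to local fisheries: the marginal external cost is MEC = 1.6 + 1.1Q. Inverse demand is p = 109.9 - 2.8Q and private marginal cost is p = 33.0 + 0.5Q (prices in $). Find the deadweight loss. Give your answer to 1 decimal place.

Market equilibrium (private): 33.0 + 0.5Q = 109.9 - 2.8Q → Q_m = 23.3030.
Social marginal cost = private MC + MEC = 34.6 + 1.6Q.
Set SMC = demand: 34.6 + 1.6Q = 109.9 - 2.8Q → Q* = 17.1136.
Height of the DWL triangle at Q_m is SMC(Q_m) − demand(Q_m) = MEC(Q_m) = 27.2333.
DWL = ½ × 6.1894 × 27.2333 = 84.2789.

DWL = $84.3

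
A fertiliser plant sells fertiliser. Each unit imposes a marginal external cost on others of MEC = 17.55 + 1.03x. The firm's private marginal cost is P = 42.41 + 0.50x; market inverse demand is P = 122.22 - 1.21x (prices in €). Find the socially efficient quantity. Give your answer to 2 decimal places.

Social marginal cost = private MC + MEC = 59.96 + 1.53x.
Set SMC = demand: 59.96 + 1.53x = 122.22 - 1.21x → x* = 22.7226.

x* = 22.72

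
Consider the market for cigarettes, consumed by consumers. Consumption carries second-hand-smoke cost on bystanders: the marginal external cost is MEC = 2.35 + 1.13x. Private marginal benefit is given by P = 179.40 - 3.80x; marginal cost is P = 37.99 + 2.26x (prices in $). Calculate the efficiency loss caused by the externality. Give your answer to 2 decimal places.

DWL = $57.35

Market equilibrium (private): 37.99 + 2.26x = 179.40 - 3.80x → x_m = 23.3350.
Social marginal benefit = demand − MEC = 177.05 - 4.93x.
Set SMB = MC: 177.05 - 4.93x = 37.99 + 2.26x → x* = 19.3408.
The loss is the area between SMB and MC from x* to x_m; with linear curves that's a triangle of height MEC(x_m).
DWL = ½ × 3.9942 × 28.7185 = 57.3537.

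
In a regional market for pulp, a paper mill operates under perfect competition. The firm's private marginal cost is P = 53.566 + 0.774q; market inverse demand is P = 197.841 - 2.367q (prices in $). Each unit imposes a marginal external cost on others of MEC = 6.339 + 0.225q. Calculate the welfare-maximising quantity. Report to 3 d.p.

q* = 40.979

Social marginal cost = private MC + MEC = 59.905 + 0.999q.
Set SMC = demand: 59.905 + 0.999q = 197.841 - 2.367q → q* = 40.9792.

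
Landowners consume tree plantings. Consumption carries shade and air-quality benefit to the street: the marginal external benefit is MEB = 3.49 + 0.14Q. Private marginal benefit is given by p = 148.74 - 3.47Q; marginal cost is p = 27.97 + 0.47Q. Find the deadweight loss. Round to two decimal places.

DWL = 7.97

Market equilibrium (private): 27.97 + 0.47Q = 148.74 - 3.47Q → Q_m = 30.6523.
Social marginal benefit = demand + MEB = 152.23 - 3.33Q.
Set SMB = MC: 152.23 - 3.33Q = 27.97 + 0.47Q → Q* = 32.7000.
Between Q* and Q_m the wedge SMB − MC runs linearly from 0 to MEB(Q_m), so the loss is a triangle.
DWL = ½ × 2.0477 × 7.7813 = 7.9669.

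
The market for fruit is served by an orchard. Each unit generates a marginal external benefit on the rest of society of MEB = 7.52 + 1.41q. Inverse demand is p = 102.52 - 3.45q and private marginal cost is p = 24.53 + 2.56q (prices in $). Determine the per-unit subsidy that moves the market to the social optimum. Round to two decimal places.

Social marginal cost = private MC − MEB = 17.01 + 1.15q.
Set SMC = demand: 17.01 + 1.15q = 102.52 - 3.45q → q* = 18.5891.
The Pigouvian subsidy equals MEB at q*: 7.52 + 1.41×18.5891 = 33.7306.

subsidy = $33.73 per unit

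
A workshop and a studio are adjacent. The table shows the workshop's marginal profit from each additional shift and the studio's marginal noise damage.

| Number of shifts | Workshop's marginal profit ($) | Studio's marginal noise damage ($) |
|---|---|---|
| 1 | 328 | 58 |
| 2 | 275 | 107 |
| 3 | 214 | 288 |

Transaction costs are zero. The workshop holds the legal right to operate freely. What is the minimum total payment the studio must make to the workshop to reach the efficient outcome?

$214

Left alone the workshop would choose level 3 (marginal profit stays positive).
Efficient level: k* = 2 (marginal profit ≥ marginal noise damage through 2).
The studio must at least cover the workshop's forgone profit from cutting 3→2: 214 = 214.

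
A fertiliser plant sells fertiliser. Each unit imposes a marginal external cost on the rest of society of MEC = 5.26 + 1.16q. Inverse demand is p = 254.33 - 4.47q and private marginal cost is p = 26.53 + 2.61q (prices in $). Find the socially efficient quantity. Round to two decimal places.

q* = 27.01

Social marginal cost = private MC + MEC = 31.79 + 3.77q.
Set SMC = demand: 31.79 + 3.77q = 254.33 - 4.47q → q* = 27.0073.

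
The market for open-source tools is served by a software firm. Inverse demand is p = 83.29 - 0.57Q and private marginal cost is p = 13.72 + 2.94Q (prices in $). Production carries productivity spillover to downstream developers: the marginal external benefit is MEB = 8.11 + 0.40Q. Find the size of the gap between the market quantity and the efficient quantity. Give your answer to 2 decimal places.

Market equilibrium (private): 13.72 + 2.94Q = 83.29 - 0.57Q → Q_m = 19.8205.
Social marginal cost = private MC − MEB = 5.61 + 2.54Q.
Set SMC = demand: 5.61 + 2.54Q = 83.29 - 0.57Q → Q* = 24.9775.
Gap = |19.8205 − 24.9775| = 5.1570.

5.16 units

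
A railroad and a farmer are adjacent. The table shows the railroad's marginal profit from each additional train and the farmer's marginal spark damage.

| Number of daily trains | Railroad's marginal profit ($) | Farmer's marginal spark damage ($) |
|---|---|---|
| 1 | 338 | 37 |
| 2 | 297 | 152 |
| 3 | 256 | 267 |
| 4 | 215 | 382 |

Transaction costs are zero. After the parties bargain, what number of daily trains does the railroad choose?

2

Bargaining reaches the level where marginal profit last exceeds marginal spark damage.
That holds through level 2 (297 ≥ 152) but not at 3 (256 < 267).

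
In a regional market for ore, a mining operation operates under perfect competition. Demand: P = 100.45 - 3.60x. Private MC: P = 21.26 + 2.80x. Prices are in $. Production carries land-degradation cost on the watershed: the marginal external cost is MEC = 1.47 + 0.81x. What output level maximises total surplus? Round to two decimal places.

Social marginal cost = private MC + MEC = 22.73 + 3.61x.
Set SMC = demand: 22.73 + 3.61x = 100.45 - 3.60x → x* = 10.7795.

x* = 10.78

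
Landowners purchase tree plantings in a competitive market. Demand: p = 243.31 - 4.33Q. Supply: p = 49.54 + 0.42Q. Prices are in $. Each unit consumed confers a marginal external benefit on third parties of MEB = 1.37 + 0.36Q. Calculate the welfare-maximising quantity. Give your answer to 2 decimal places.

Social marginal benefit = demand + MEB = 244.68 - 3.97Q.
Set SMB = MC: 244.68 - 3.97Q = 49.54 + 0.42Q → Q* = 44.4510.

Q* = 44.45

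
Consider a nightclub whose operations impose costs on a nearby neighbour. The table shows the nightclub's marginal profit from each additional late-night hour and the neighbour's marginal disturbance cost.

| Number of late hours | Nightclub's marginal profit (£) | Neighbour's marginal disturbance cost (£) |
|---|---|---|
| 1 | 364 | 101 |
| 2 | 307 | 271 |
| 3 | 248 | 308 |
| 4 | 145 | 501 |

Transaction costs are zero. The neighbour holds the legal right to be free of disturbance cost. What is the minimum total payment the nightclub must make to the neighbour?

Efficient level: marginal profit ≥ marginal disturbance cost through level 2, so k* = 2.
With the neighbour holding the right, the nightclub must at least compensate total damage at k*: 101 + 271 = 372.

£372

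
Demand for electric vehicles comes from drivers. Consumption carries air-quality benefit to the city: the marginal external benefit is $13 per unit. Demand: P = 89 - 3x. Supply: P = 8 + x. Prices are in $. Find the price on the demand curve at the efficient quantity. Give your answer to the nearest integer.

Social marginal benefit = demand + MEB = 102 - 3x.
Set SMB = MC: 102 - 3x = 8 + x → x* = 23.5000.
Consumer price on the demand curve at x*: 89 − 3×23.5000 = 18.5000.

P = $19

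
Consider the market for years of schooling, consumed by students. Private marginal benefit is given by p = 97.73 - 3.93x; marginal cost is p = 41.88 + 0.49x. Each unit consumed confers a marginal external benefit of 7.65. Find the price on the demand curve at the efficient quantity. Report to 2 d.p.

Social marginal benefit = demand + MEB = 105.38 - 3.93x.
Set SMB = MC: 105.38 - 3.93x = 41.88 + 0.49x → x* = 14.3665.
Consumer price on the demand curve at x*: 97.73 − 3.93×14.3665 = 41.2697.

P = 41.27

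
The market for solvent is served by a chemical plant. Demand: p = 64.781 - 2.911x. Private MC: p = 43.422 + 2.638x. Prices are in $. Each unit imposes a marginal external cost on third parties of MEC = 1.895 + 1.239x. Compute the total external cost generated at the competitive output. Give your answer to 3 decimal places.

$16.473

Market equilibrium (private): 43.422 + 2.638x = 64.781 - 2.911x → x_m = 3.8492.
Total external cost = ∫₀^{x_m} (1.895 + 1.239x) dx = 1.895×3.8492 + ½×1.239×3.8492² = 16.4730.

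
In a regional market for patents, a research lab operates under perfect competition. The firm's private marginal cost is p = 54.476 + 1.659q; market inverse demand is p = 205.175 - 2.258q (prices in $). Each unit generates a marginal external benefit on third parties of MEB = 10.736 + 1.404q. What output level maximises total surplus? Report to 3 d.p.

Social marginal cost = private MC − MEB = 43.740 + 0.255q.
Set SMC = demand: 43.740 + 0.255q = 205.175 - 2.258q → q* = 64.2400.

q* = 64.240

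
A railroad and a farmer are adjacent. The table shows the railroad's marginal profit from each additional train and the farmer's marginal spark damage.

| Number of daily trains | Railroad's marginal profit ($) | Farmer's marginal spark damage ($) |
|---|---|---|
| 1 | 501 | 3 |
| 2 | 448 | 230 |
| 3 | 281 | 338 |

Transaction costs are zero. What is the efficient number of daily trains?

2

Bargaining reaches the level where marginal profit last exceeds marginal spark damage.
That holds through level 2 (448 ≥ 230) but not at 3 (281 < 338).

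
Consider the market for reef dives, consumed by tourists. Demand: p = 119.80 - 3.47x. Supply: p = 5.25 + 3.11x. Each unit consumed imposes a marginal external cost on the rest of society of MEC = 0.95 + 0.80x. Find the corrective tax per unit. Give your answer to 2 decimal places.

tax = 13.26 per unit

Social marginal benefit = demand − MEC = 118.85 - 4.27x.
Set SMB = MC: 118.85 - 4.27x = 5.25 + 3.11x → x* = 15.3930.
The Pigouvian tax equals MEC at x*: 0.95 + 0.80×15.3930 = 13.2644.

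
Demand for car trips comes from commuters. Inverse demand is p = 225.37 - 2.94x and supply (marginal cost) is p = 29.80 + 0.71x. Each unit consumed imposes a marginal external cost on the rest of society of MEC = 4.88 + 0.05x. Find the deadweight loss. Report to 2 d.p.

DWL = 7.72

Market equilibrium (private): 29.80 + 0.71x = 225.37 - 2.94x → x_m = 53.5808.
Social marginal benefit = demand − MEC = 220.49 - 2.99x.
Set SMB = MC: 220.49 - 2.99x = 29.80 + 0.71x → x* = 51.5378.
Height of the DWL triangle at x_m is MC(x_m) − SMB(x_m) = MEC(x_m) = 7.5590.
DWL = ½ × 2.0430 × 7.5590 = 7.7215.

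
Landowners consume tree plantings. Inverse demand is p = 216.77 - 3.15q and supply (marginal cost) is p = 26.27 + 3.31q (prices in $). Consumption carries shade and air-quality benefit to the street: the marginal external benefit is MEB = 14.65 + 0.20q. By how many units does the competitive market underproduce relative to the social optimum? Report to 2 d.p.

3.28 units

Market equilibrium (private): 26.27 + 3.31q = 216.77 - 3.15q → q_m = 29.4892.
Social marginal benefit = demand + MEB = 231.42 - 2.95q.
Set SMB = MC: 231.42 - 2.95q = 26.27 + 3.31q → q* = 32.7716.
Gap = |29.4892 − 32.7716| = 3.2824.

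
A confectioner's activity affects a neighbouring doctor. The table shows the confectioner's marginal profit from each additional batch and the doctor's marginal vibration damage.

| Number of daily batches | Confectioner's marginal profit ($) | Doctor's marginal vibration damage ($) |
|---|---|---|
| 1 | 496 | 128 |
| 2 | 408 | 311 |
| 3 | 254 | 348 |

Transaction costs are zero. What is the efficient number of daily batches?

2

Bargaining reaches the level where marginal profit last exceeds marginal vibration damage.
That holds through level 2 (408 ≥ 311) but not at 3 (254 < 348).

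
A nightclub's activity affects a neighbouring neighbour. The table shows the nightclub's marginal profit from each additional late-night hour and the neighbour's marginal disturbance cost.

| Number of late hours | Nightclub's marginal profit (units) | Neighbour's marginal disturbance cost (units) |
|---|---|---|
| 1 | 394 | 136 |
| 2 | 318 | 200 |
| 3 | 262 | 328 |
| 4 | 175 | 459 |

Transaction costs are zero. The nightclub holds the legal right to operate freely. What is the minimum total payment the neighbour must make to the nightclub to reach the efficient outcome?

437

Left alone the nightclub would choose level 4 (marginal profit stays positive).
Efficient level: k* = 2 (marginal profit ≥ marginal disturbance cost through 2).
The neighbour must at least cover the nightclub's forgone profit from cutting 4→2: 262 + 175 = 437.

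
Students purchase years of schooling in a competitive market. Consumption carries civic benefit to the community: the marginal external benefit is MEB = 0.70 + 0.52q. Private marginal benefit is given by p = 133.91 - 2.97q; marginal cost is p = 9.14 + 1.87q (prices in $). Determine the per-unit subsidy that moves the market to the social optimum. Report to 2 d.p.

subsidy = $15.80 per unit

Social marginal benefit = demand + MEB = 134.61 - 2.45q.
Set SMB = MC: 134.61 - 2.45q = 9.14 + 1.87q → q* = 29.0440.
The Pigouvian subsidy equals MEB at q*: 0.70 + 0.52×29.0440 = 15.8029.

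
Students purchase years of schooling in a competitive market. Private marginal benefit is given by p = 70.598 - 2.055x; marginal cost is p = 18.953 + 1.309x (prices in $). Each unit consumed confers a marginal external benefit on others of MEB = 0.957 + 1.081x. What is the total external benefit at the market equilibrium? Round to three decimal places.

Market equilibrium (private): 18.953 + 1.309x = 70.598 - 2.055x → x_m = 15.3523.
Total external benefit = ∫₀^{x_m} (0.957 + 1.081x) dx = 0.957×15.3523 + ½×1.081×15.3523² = 142.0843.

$142.084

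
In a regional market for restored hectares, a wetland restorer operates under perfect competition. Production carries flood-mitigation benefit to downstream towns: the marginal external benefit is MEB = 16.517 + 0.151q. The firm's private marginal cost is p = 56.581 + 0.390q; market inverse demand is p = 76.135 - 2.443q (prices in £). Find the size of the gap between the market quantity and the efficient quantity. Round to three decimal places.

Market equilibrium (private): 56.581 + 0.390q = 76.135 - 2.443q → q_m = 6.9022.
Social marginal cost = private MC − MEB = 40.064 + 0.239q.
Set SMC = demand: 40.064 + 0.239q = 76.135 - 2.443q → q* = 13.4493.
Gap = |6.9022 − 13.4493| = 6.5471.

6.547 units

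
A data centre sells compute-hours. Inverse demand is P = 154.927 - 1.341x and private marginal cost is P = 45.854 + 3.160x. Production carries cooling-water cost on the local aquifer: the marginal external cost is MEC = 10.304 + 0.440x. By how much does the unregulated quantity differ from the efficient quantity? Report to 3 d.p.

Market equilibrium (private): 45.854 + 3.160x = 154.927 - 1.341x → x_m = 24.2331.
Social marginal cost = private MC + MEC = 56.158 + 3.600x.
Set SMC = demand: 56.158 + 3.600x = 154.927 - 1.341x → x* = 19.9897.
Gap = |24.2331 − 19.9897| = 4.2434.

4.243 units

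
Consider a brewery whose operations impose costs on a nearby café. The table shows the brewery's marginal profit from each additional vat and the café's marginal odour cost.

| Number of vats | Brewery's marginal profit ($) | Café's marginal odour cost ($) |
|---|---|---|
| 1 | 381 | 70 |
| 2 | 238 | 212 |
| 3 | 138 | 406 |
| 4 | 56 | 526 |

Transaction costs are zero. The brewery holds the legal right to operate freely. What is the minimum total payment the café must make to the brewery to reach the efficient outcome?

$194

Left alone the brewery would choose level 4 (marginal profit stays positive).
Efficient level: k* = 2 (marginal profit ≥ marginal odour cost through 2).
The café must at least cover the brewery's forgone profit from cutting 4→2: 138 + 56 = 194.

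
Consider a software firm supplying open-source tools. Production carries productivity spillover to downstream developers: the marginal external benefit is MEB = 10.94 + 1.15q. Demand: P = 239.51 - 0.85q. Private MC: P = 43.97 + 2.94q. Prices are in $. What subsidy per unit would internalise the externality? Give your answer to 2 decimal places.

Social marginal cost = private MC − MEB = 33.03 + 1.79q.
Set SMC = demand: 33.03 + 1.79q = 239.51 - 0.85q → q* = 78.2121.
The Pigouvian subsidy equals MEB at q*: 10.94 + 1.15×78.2121 = 100.8839.

subsidy = $100.88 per unit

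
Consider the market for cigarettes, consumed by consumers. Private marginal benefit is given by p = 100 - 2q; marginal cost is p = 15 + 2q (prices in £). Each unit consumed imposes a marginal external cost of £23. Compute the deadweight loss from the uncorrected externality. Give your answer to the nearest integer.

DWL = £66

Market equilibrium (private): 15 + 2q = 100 - 2q → q_m = 21.2500.
Social marginal benefit = demand − MEC = 77 - 2q.
Set SMB = MC: 77 - 2q = 15 + 2q → q* = 15.5000.
Height of the DWL triangle at q_m is MC(q_m) − SMB(q_m) = MEC(q_m) = 23.0000.
DWL = ½ × 5.7500 × 23.0000 = 66.1250.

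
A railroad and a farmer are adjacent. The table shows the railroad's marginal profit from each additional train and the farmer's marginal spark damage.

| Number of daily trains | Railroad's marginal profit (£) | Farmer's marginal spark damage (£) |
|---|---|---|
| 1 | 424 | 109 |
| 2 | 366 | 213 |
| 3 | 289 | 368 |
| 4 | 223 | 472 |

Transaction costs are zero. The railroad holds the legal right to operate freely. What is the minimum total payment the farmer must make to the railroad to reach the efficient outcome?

Left alone the railroad would choose level 4 (marginal profit stays positive).
Efficient level: k* = 2 (marginal profit ≥ marginal spark damage through 2).
The farmer must at least cover the railroad's forgone profit from cutting 4→2: 289 + 223 = 512.

£512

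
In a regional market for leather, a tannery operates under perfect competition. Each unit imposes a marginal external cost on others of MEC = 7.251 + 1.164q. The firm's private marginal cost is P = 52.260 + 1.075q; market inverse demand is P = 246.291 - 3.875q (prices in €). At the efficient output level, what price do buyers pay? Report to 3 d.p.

P = €127.911

Social marginal cost = private MC + MEC = 59.511 + 2.239q.
Set SMC = demand: 59.511 + 2.239q = 246.291 - 3.875q → q* = 30.5496.
Consumer price on the demand curve at q*: 246.291 − 3.875×30.5496 = 127.9113.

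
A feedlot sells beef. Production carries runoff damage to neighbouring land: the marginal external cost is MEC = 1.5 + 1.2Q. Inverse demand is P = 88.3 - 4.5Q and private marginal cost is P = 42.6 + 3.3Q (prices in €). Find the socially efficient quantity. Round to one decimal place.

Q* = 4.9

Social marginal cost = private MC + MEC = 44.1 + 4.5Q.
Set SMC = demand: 44.1 + 4.5Q = 88.3 - 4.5Q → Q* = 4.9111.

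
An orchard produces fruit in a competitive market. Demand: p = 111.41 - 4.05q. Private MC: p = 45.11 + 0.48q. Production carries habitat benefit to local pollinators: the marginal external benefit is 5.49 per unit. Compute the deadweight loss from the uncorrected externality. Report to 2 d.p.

DWL = 3.33

Market equilibrium (private): 45.11 + 0.48q = 111.41 - 4.05q → q_m = 14.6358.
Social marginal cost = private MC − MEB = 39.62 + 0.48q.
Set SMC = demand: 39.62 + 0.48q = 111.41 - 4.05q → q* = 15.8477.
The welfare-loss triangle has base |q_m − q*| and height MEB(q_m) (the vertical gap between SMC and demand is zero at q* and MEB at q_m).
DWL = ½ × 1.2119 × 5.4900 = 3.3267.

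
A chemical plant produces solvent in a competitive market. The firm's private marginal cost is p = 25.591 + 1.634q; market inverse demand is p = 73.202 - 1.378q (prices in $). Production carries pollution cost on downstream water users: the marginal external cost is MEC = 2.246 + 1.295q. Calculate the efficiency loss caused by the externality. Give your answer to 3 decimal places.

Market equilibrium (private): 25.591 + 1.634q = 73.202 - 1.378q → q_m = 15.8071.
Social marginal cost = private MC + MEC = 27.837 + 2.929q.
Set SMC = demand: 27.837 + 2.929q = 73.202 - 1.378q → q* = 10.5329.
The welfare-loss triangle has base |q_m − q*| and height MEC(q_m) (the vertical gap between SMC and demand is zero at q* and MEC at q_m).
DWL = ½ × 5.2742 × 22.7162 = 59.9049.

DWL = $59.905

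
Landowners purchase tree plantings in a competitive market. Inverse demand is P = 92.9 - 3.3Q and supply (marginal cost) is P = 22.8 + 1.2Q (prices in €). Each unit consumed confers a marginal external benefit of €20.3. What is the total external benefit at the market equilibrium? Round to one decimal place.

€316.2

Market equilibrium (private): 22.8 + 1.2Q = 92.9 - 3.3Q → Q_m = 15.5778.
Total external benefit = MEB × Q_m = 20.3 × 15.5778 = 316.2293.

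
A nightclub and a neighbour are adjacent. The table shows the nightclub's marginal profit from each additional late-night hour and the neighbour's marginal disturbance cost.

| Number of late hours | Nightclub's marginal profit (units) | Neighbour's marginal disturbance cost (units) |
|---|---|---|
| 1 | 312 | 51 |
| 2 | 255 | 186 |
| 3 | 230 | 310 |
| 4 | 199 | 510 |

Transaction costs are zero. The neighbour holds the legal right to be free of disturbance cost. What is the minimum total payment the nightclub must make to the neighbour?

Efficient level: marginal profit ≥ marginal disturbance cost through level 2, so k* = 2.
With the neighbour holding the right, the nightclub must at least compensate total damage at k*: 51 + 186 = 237.

237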